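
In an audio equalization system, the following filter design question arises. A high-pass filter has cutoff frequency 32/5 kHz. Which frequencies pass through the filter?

A high-pass filter passes all frequencies above the cutoff frequency 32/5 kHz and attenuates lower frequencies.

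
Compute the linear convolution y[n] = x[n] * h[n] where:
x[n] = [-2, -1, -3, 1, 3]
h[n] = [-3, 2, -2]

y[n] = sum_k x[k]*h[n-k]. Output length = len(x) + len(h) - 1 = 5 + 3 - 1 = 7.
y[0] = -2*-3 = 6
y[1] = -1*-3 + -2*2 = -1
y[2] = -3*-3 + -1*2 + -2*-2 = 11
y[3] = 1*-3 + -3*2 + -1*-2 = -7
y[4] = 3*-3 + 1*2 + -3*-2 = -1
y[5] = 3*2 + 1*-2 = 4
y[6] = 3*-2 = -6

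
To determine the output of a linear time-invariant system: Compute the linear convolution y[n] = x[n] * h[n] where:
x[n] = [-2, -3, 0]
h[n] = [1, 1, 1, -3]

y[n] = sum_k x[k]*h[n-k]. Output length = len(x) + len(h) - 1 = 3 + 4 - 1 = 6.
y[0] = -2*1 = -2
y[1] = -3*1 + -2*1 = -5
y[2] = 0*1 + -3*1 + -2*1 = -5
y[3] = 0*1 + -3*1 + -2*-3 = 3
y[4] = 0*1 + -3*-3 = 9
y[5] = 0*-3 = 0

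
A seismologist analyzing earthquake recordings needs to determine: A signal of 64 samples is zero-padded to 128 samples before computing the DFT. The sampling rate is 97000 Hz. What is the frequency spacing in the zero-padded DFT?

Original DFT: N = 64, resolution = f_s/N = 97000/64 = 12125/8 Hz
Zero-padded DFT: N = 128, resolution = f_s/N = 97000/128 = 12125/16 Hz
Zero-padding interpolates the spectrum (finer frequency grid)
but does NOT improve the true spectral resolution (ability to resolve close frequencies).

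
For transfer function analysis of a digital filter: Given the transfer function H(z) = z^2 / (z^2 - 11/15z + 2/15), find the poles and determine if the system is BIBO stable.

Poles are roots of the denominator: z^2 - 11/15z + 2/15 = 0.
Quadratic formula: z = [-(-11/15) +/- sqrt((-11/15)^2 - 4*(2/15))] / 2
Discriminant = 121/225 - 8/15 = 1/225; sqrt = 1/15.
z = (11/15 +/- 1/15) / 2 => z = 2/5 or z = 1/3.
|p1| = 2/5, |p2| = 1/3.
For BIBO stability, all poles must lie inside the unit circle (|p| < 1).
System is STABLE since both |p| < 1.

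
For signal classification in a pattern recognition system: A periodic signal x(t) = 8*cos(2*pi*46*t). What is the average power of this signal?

Average power of A*cos(wt) is A^2/2.
P = 8^2 / 2 = 64/2 = 32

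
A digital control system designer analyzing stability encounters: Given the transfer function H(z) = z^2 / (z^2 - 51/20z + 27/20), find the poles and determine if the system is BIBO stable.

Poles are roots of the denominator: z^2 - 51/20z + 27/20 = 0.
Quadratic formula: z = [-(-51/20) +/- sqrt((-51/20)^2 - 4*(27/20))] / 2
Discriminant = 2601/400 - 27/5 = 441/400; sqrt = 21/20.
z = (51/20 +/- 21/20) / 2 => z = 9/5 or z = 3/4.
|p1| = 9/5, |p2| = 3/4.
For BIBO stability, all poles must lie inside the unit circle (|p| < 1).
System is UNSTABLE since at least one |p| >= 1.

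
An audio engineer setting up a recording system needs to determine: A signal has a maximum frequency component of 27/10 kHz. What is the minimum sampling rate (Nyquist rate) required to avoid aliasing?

By the Nyquist-Shannon sampling theorem,
the minimum sampling rate (Nyquist rate) must be at least 2 * f_max.
Nyquist rate = 2 * 27/10 kHz = 27/5 kHz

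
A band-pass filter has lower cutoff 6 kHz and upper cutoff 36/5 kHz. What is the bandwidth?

Bandwidth = f_high - f_low
= 36/5 kHz - 6 kHz = 6/5 kHz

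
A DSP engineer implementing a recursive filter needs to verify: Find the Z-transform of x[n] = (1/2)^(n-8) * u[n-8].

Time-shifting property: if X(z) = Z{x[n]}, then Z{x[n-d]} = z^(-d) * X(z)
X(z) = z/(z - 1/2) for x[n] = (1/2)^n * u[n]
Z{x[n-8]} = z^(-8) * z/(z - 1/2) = z^(-7)/(z - 1/2)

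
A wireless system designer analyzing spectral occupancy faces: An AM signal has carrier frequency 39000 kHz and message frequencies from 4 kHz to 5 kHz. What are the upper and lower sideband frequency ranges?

Upper sideband (USB) = fc + [fm_low, fm_high] = 39000 + [4, 5] = [39004, 39005] kHz
Lower sideband (LSB) = fc - [fm_high, fm_low] = 39000 - [5, 4] = [38995, 38996] kHz
Total occupied spectrum: 38995 kHz to 39005 kHz (plus carrier at 39000 kHz)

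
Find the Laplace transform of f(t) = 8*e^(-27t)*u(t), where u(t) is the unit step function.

Standard Laplace transform pair:
e^(-at)*u(t) <-> 1/(s+a)
With a = 27: L{8*e^(-27t)*u(t)} = 8/(s+27), ROC: Re(s) > -27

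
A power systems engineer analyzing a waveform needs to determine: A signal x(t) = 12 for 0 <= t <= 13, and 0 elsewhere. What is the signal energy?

Energy = integral of |x(t)|^2 dt over the signal duration
= 12^2 * 13 = 144 * 13 = 1872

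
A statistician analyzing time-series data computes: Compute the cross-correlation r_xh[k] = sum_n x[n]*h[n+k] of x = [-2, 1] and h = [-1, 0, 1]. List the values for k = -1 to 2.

Both sequences indexed from 0 and zero outside their support.
Lags with overlap: k = -1 to 2.
  r_xh[-1] = x[1]*h[0] = -1
  r_xh[0] = x[0]*h[0] + x[1]*h[1] = 2
  r_xh[1] = x[0]*h[1] + x[1]*h[2] = 1
  r_xh[2] = x[0]*h[2] = -2
r_xh = [-1, 2, 1, -2] (for k = -1, ..., 2)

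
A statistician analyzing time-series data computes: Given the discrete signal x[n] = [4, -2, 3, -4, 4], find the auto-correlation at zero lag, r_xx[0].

The auto-correlation at zero lag r_xx[0] equals the signal energy.
r_xx[0] = sum of x[n]^2 = 4^2 + (-2)^2 + 3^2 + (-4)^2 + 4^2
= 16 + 4 + 9 + 16 + 16 = 61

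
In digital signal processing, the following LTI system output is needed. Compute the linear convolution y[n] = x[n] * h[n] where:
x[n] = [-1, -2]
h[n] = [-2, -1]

y[n] = sum_k x[k]*h[n-k]. Output length = len(x) + len(h) - 1 = 2 + 2 - 1 = 3.
y[0] = -1*-2 = 2
y[1] = -2*-2 + -1*-1 = 5
y[2] = -2*-1 = 2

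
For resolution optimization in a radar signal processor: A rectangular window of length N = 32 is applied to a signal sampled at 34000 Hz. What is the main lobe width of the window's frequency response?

For a rectangular window of length N,
the main lobe width in frequency is 2*f_s/N.
= 2*34000/32 = 2125 Hz
This determines the minimum frequency separation for resolving two sinusoids.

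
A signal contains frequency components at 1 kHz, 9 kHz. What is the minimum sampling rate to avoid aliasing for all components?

The highest frequency component is f_max = 9 kHz.
Nyquist rate = 2 * f_max = 2 * 9 kHz = 18 kHz.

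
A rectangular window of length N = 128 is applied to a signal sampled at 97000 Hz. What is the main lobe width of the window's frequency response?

For a rectangular window of length N,
the main lobe width in frequency is 2*f_s/N.
= 2*97000/128 = 12125/8 Hz
This determines the minimum frequency separation for resolving two sinusoids.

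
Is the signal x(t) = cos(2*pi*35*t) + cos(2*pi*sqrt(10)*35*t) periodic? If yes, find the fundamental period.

f1 = 35 Hz, f2 = 35*sqrt(10) Hz
Ratio f2/f1 = sqrt(10), which is irrational.
Since the frequency ratio is irrational, no common period exists.
The signal is not periodic.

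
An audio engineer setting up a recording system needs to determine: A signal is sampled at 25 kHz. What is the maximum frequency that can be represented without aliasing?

The maximum frequency that can be represented without aliasing
is the Nyquist frequency: f_max = f_s / 2 = 25 kHz / 2 = 25/2 kHz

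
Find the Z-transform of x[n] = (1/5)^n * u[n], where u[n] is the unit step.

The Z-transform of a^n * u[n] is z/(z-a) for |z| > |a|.
Here a = 1/5, so X(z) = z/(z - (1/5)) = 5z/(5z - 1)
ROC: |z| > 1/5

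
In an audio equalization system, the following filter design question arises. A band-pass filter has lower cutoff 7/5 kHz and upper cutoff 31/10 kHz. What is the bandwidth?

Bandwidth = f_high - f_low
= 31/10 kHz - 7/5 kHz = 17/10 kHz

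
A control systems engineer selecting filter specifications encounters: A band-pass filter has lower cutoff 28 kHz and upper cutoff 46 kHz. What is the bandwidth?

Bandwidth = f_high - f_low
= 46 kHz - 28 kHz = 18 kHz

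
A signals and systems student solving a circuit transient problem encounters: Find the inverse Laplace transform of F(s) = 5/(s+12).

Standard pair: k/(s+a) <-> k*e^(-at)*u(t)
With k=5, a=12: f(t) = 5*e^(-12t)*u(t)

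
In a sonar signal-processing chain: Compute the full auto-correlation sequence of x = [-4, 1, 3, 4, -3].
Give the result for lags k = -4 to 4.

r_xx[k] = sum_m x[m]*x[m+k], indexed from 0, for k = -4 to 4:
  r_xx[-4] = x[4]*x[0] = 12
  r_xx[-3] = x[3]*x[0] + x[4]*x[1] = -19
  r_xx[-2] = x[2]*x[0] + x[3]*x[1] + x[4]*x[2] = -17
  r_xx[-1] = x[1]*x[0] + x[2]*x[1] + x[3]*x[2] + x[4]*x[3] = -1
  r_xx[0] = x[0]*x[0] + x[1]*x[1] + x[2]*x[2] + x[3]*x[3] + x[4]*x[4] = 51
  r_xx[1] = x[0]*x[1] + x[1]*x[2] + x[2]*x[3] + x[3]*x[4] = -1
  r_xx[2] = x[0]*x[2] + x[1]*x[3] + x[2]*x[4] = -17
  r_xx[3] = x[0]*x[3] + x[1]*x[4] = -19
  r_xx[4] = x[0]*x[4] = 12
r_xx = [12, -19, -17, -1, 51, -1, -17, -19, 12]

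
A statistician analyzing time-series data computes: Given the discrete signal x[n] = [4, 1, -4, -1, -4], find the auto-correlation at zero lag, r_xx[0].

The auto-correlation at zero lag r_xx[0] equals the signal energy.
r_xx[0] = sum of x[n]^2 = 4^2 + 1^2 + (-4)^2 + (-1)^2 + (-4)^2
= 16 + 1 + 16 + 1 + 16 = 50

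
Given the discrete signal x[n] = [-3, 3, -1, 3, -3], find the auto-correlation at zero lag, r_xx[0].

The auto-correlation at zero lag r_xx[0] equals the signal energy.
r_xx[0] = sum of x[n]^2 = (-3)^2 + 3^2 + (-1)^2 + 3^2 + (-3)^2
= 9 + 9 + 1 + 9 + 9 = 37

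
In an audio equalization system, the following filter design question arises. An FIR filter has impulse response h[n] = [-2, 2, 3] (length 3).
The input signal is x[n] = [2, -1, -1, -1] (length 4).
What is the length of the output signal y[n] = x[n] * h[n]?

For linear convolution, the output length is:
len(y) = len(x) + len(h) - 1 = 4 + 3 - 1 = 6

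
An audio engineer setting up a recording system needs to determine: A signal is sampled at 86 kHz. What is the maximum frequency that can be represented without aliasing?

The maximum frequency that can be represented without aliasing
is the Nyquist frequency: f_max = f_s / 2 = 86 kHz / 2 = 43 kHz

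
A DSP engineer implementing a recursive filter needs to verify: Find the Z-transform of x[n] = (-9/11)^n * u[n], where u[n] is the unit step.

The Z-transform of a^n * u[n] is z/(z-a) for |z| > |a|.
Here a = -9/11, so X(z) = z/(z - (-9/11)) = 11z/(11z + 9)
ROC: |z| > 9/11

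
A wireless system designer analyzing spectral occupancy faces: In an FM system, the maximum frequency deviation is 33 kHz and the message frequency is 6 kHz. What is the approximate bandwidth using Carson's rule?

Carson's rule: BW = 2*(delta_f + f_m)
= 2*(33 + 6) kHz = 78 kHz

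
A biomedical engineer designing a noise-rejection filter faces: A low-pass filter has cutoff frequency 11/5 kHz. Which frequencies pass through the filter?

A low-pass filter passes all frequencies below the cutoff frequency 11/5 kHz and attenuates higher frequencies.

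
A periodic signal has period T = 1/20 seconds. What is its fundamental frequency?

The fundamental frequency is the reciprocal of the period.
f = 1/T = 1/(1/20) = 20 Hz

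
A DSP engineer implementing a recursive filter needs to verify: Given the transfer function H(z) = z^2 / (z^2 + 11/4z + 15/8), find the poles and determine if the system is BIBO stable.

Poles are roots of the denominator: z^2 + 11/4z + 15/8 = 0.
Quadratic formula: z = [-(11/4) +/- sqrt((11/4)^2 - 4*(15/8))] / 2
Discriminant = 121/16 - 15/2 = 1/16; sqrt = 1/4.
z = (-11/4 +/- 1/4) / 2 => z = -5/4 or z = -3/2.
|p1| = 3/2, |p2| = 5/4.
For BIBO stability, all poles must lie inside the unit circle (|p| < 1).
System is UNSTABLE since at least one |p| >= 1.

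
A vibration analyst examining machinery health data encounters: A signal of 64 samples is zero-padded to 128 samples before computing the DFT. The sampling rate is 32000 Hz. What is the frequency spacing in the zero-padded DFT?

Original DFT: N = 64, resolution = f_s/N = 32000/64 = 500 Hz
Zero-padded DFT: N = 128, resolution = f_s/N = 32000/128 = 250 Hz
Zero-padding interpolates the spectrum (finer frequency grid)
but does NOT improve the true spectral resolution (ability to resolve close frequencies).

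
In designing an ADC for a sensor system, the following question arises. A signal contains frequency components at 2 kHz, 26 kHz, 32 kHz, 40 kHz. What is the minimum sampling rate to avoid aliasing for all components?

The highest frequency component is f_max = 40 kHz.
Nyquist rate = 2 * f_max = 2 * 40 kHz = 80 kHz.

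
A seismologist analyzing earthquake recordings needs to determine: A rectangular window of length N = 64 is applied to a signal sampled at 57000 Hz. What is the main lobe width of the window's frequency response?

For a rectangular window of length N,
the main lobe width in frequency is 2*f_s/N.
= 2*57000/64 = 7125/4 Hz
This determines the minimum frequency separation for resolving two sinusoids.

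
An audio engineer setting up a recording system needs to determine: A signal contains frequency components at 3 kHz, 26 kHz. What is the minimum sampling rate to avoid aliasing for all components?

The highest frequency component is f_max = 26 kHz.
Nyquist rate = 2 * f_max = 2 * 26 kHz = 52 kHz.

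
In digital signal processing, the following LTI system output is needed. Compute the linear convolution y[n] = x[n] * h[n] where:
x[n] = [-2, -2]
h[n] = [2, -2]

y[n] = sum_k x[k]*h[n-k]. Output length = len(x) + len(h) - 1 = 2 + 2 - 1 = 3.
y[0] = -2*2 = -4
y[1] = -2*2 + -2*-2 = 0
y[2] = -2*-2 = 4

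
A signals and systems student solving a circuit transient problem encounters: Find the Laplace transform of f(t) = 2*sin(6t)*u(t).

Standard pair: sin(wt)*u(t) <-> w/(s^2+w^2)
With w = 6: L{2*sin(6t)*u(t)} = 12/(s^2+36)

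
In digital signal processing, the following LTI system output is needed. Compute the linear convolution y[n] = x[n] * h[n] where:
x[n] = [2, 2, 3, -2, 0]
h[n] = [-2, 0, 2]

y[n] = sum_k x[k]*h[n-k]. Output length = len(x) + len(h) - 1 = 5 + 3 - 1 = 7.
y[0] = 2*-2 = -4
y[1] = 2*-2 + 2*0 = -4
y[2] = 3*-2 + 2*0 + 2*2 = -2
y[3] = -2*-2 + 3*0 + 2*2 = 8
y[4] = 0*-2 + -2*0 + 3*2 = 6
y[5] = 0*0 + -2*2 = -4
y[6] = 0*2 = 0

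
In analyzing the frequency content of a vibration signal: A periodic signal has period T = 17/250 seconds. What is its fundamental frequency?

The fundamental frequency is the reciprocal of the period.
f = 1/T = 1/(17/250) = 250/17 Hz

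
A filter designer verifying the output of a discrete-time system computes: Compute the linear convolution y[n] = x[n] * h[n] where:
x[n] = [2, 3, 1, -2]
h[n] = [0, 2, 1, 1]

y[n] = sum_k x[k]*h[n-k]. Output length = len(x) + len(h) - 1 = 4 + 4 - 1 = 7.
y[0] = 2*0 = 0
y[1] = 3*0 + 2*2 = 4
y[2] = 1*0 + 3*2 + 2*1 = 8
y[3] = -2*0 + 1*2 + 3*1 + 2*1 = 7
y[4] = -2*2 + 1*1 + 3*1 = 0
y[5] = -2*1 + 1*1 = -1
y[6] = -2*1 = -2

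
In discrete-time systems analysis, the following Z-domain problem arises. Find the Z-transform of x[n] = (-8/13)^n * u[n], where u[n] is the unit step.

The Z-transform of a^n * u[n] is z/(z-a) for |z| > |a|.
Here a = -8/13, so X(z) = z/(z - (-8/13)) = 13z/(13z + 8)
ROC: |z| > 8/13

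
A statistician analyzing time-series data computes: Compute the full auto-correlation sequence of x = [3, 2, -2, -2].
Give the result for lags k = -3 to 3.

r_xx[k] = sum_m x[m]*x[m+k], indexed from 0, for k = -3 to 3:
  r_xx[-3] = x[3]*x[0] = -6
  r_xx[-2] = x[2]*x[0] + x[3]*x[1] = -10
  r_xx[-1] = x[1]*x[0] + x[2]*x[1] + x[3]*x[2] = 6
  r_xx[0] = x[0]*x[0] + x[1]*x[1] + x[2]*x[2] + x[3]*x[3] = 21
  r_xx[1] = x[0]*x[1] + x[1]*x[2] + x[2]*x[3] = 6
  r_xx[2] = x[0]*x[2] + x[1]*x[3] = -10
  r_xx[3] = x[0]*x[3] = -6
r_xx = [-6, -10, 6, 21, 6, -10, -6]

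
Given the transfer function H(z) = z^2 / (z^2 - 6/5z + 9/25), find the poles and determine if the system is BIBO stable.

Poles are roots of the denominator: z^2 - 6/5z + 9/25 = 0.
Quadratic formula: z = [-(-6/5) +/- sqrt((-6/5)^2 - 4*(9/25))] / 2
Discriminant = 36/25 - 36/25 = 0; sqrt = 0.
z = (6/5 +/- 0) / 2 = 3/5 (repeated root).
|p1| = 3/5, |p2| = 3/5.
For BIBO stability, all poles must lie inside the unit circle (|p| < 1).
System is STABLE since both |p| < 1.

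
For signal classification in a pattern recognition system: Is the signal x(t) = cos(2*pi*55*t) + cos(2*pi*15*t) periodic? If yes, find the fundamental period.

f1 = 55 Hz, f2 = 15 Hz
Period T1 = 1/55, T2 = 1/15
Ratio T1/T2 = 15/55, which is rational.
The signal is periodic with fundamental period T = 1/GCD(55,15) = 1/5 s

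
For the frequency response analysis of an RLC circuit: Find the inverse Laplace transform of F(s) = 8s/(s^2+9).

Standard pair: s/(s^2+w^2) <-> cos(wt)*u(t)
With k=8, w=3: f(t) = 8*cos(3t)*u(t)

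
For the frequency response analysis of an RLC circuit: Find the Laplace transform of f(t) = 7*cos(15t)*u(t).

Standard pair: cos(wt)*u(t) <-> s/(s^2+w^2)
With w = 15: L{7*cos(15t)*u(t)} = 7s/(s^2+225)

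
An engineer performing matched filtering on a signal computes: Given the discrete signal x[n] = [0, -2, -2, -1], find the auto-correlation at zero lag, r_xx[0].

The auto-correlation at zero lag r_xx[0] equals the signal energy.
r_xx[0] = sum of x[n]^2 = 0^2 + (-2)^2 + (-2)^2 + (-1)^2
= 0 + 4 + 4 + 1 = 9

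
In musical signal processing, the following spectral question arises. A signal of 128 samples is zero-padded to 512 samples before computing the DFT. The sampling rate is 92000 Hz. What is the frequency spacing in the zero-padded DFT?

Original DFT: N = 128, resolution = f_s/N = 92000/128 = 2875/4 Hz
Zero-padded DFT: N = 512, resolution = f_s/N = 92000/512 = 2875/16 Hz
Zero-padding interpolates the spectrum (finer frequency grid)
but does NOT improve the true spectral resolution (ability to resolve close frequencies).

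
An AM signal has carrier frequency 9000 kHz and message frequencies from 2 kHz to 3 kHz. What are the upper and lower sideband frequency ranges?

Upper sideband (USB) = fc + [fm_low, fm_high] = 9000 + [2, 3] = [9002, 9003] kHz
Lower sideband (LSB) = fc - [fm_high, fm_low] = 9000 - [3, 2] = [8997, 8998] kHz
Total occupied spectrum: 8997 kHz to 9003 kHz (plus carrier at 9000 kHz)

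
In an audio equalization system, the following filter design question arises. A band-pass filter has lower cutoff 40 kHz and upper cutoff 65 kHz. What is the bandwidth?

Bandwidth = f_high - f_low
= 65 kHz - 40 kHz = 25 kHz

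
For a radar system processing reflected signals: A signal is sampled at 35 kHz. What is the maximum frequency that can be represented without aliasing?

The maximum frequency that can be represented without aliasing
is the Nyquist frequency: f_max = f_s / 2 = 35 kHz / 2 = 35/2 kHz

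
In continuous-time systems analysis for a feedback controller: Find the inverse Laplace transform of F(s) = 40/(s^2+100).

Standard pair: w/(s^2+w^2) <-> sin(wt)*u(t)
Recognize w^2 = 100, so w = 10; numerator 40 = 4*10.
f(t) = 4*sin(10t)*u(t)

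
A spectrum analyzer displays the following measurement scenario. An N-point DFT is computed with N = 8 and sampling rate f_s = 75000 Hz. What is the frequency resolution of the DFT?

DFT frequency resolution = f_s / N
= 75000 / 8 = 9375 Hz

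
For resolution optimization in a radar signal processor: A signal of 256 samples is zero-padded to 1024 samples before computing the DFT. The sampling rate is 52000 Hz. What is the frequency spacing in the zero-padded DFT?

Original DFT: N = 256, resolution = f_s/N = 52000/256 = 1625/8 Hz
Zero-padded DFT: N = 1024, resolution = f_s/N = 52000/1024 = 1625/32 Hz
Zero-padding interpolates the spectrum (finer frequency grid)
but does NOT improve the true spectral resolution (ability to resolve close frequencies).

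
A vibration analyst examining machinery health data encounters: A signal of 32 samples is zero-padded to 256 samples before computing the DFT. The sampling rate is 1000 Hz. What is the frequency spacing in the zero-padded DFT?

Original DFT: N = 32, resolution = f_s/N = 1000/32 = 125/4 Hz
Zero-padded DFT: N = 256, resolution = f_s/N = 1000/256 = 125/32 Hz
Zero-padding interpolates the spectrum (finer frequency grid)
but does NOT improve the true spectral resolution (ability to resolve close frequencies).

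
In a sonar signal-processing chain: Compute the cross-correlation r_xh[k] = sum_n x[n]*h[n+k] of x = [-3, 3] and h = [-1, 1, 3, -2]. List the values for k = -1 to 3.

Both sequences indexed from 0 and zero outside their support.
Lags with overlap: k = -1 to 3.
  r_xh[-1] = x[1]*h[0] = -3
  r_xh[0] = x[0]*h[0] + x[1]*h[1] = 6
  r_xh[1] = x[0]*h[1] + x[1]*h[2] = 6
  r_xh[2] = x[0]*h[2] + x[1]*h[3] = -15
  r_xh[3] = x[0]*h[3] = 6
r_xh = [-3, 6, 6, -15, 6] (for k = -1, ..., 3)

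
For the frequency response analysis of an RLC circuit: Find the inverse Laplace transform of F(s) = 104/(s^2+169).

Standard pair: w/(s^2+w^2) <-> sin(wt)*u(t)
Recognize w^2 = 169, so w = 13; numerator 104 = 8*13.
f(t) = 8*sin(13t)*u(t)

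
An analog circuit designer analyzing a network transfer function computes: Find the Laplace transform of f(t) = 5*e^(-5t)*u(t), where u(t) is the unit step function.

Standard Laplace transform pair:
e^(-at)*u(t) <-> 1/(s+a)
With a = 5: L{5*e^(-5t)*u(t)} = 5/(s+5), ROC: Re(s) > -5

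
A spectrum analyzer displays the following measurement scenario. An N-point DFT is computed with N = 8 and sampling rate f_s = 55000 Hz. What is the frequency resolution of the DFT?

DFT frequency resolution = f_s / N
= 55000 / 8 = 6875 Hz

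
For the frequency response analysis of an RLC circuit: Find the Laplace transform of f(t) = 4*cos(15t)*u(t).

Standard pair: cos(wt)*u(t) <-> s/(s^2+w^2)
With w = 15: L{4*cos(15t)*u(t)} = 4s/(s^2+225)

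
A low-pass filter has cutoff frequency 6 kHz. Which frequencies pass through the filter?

A low-pass filter passes all frequencies below the cutoff frequency 6 kHz and attenuates higher frequencies.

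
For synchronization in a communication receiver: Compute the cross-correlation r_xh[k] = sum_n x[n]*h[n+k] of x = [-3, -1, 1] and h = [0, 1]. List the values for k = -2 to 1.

Both sequences indexed from 0 and zero outside their support.
Lags with overlap: k = -2 to 1.
  r_xh[-2] = x[2]*h[0] = 0
  r_xh[-1] = x[1]*h[0] + x[2]*h[1] = 1
  r_xh[0] = x[0]*h[0] + x[1]*h[1] = -1
  r_xh[1] = x[0]*h[1] = -3
r_xh = [0, 1, -1, -3] (for k = -2, ..., 1)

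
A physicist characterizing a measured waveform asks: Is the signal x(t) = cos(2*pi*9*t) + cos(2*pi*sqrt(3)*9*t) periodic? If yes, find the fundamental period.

f1 = 9 Hz, f2 = 9*sqrt(3) Hz
Ratio f2/f1 = sqrt(3), which is irrational.
Since the frequency ratio is irrational, no common period exists.
The signal is not periodic.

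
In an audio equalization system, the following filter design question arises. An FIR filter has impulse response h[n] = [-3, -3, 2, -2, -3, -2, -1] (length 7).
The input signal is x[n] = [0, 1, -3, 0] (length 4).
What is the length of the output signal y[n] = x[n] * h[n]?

For linear convolution, the output length is:
len(y) = len(x) + len(h) - 1 = 4 + 7 - 1 = 10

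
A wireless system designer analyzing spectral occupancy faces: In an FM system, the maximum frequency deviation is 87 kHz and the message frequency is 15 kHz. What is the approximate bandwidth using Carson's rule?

Carson's rule: BW = 2*(delta_f + f_m)
= 2*(87 + 15) kHz = 204 kHz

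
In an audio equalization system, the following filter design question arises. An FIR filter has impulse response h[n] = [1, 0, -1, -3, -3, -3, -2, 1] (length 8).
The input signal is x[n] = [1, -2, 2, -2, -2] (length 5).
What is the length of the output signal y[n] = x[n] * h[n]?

For linear convolution, the output length is:
len(y) = len(x) + len(h) - 1 = 5 + 8 - 1 = 12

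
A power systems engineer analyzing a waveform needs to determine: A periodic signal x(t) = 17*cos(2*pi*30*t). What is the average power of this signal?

Average power of A*cos(wt) is A^2/2.
P = 17^2 / 2 = 289/2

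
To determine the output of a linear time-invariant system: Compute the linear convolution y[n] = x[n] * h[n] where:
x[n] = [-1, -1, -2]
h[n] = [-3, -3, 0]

y[n] = sum_k x[k]*h[n-k]. Output length = len(x) + len(h) - 1 = 3 + 3 - 1 = 5.
y[0] = -1*-3 = 3
y[1] = -1*-3 + -1*-3 = 6
y[2] = -2*-3 + -1*-3 + -1*0 = 9
y[3] = -2*-3 + -1*0 = 6
y[4] = -2*0 = 0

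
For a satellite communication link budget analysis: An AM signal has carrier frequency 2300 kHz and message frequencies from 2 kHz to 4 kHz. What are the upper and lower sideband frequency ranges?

Upper sideband (USB) = fc + [fm_low, fm_high] = 2300 + [2, 4] = [2302, 2304] kHz
Lower sideband (LSB) = fc - [fm_high, fm_low] = 2300 - [4, 2] = [2296, 2298] kHz
Total occupied spectrum: 2296 kHz to 2304 kHz (plus carrier at 2300 kHz)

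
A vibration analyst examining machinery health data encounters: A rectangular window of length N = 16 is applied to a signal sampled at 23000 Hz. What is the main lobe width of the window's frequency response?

For a rectangular window of length N,
the main lobe width in frequency is 2*f_s/N.
= 2*23000/16 = 2875 Hz
This determines the minimum frequency separation for resolving two sinusoids.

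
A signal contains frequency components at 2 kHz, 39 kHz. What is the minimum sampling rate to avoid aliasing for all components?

The highest frequency component is f_max = 39 kHz.
Nyquist rate = 2 * f_max = 2 * 39 kHz = 78 kHz.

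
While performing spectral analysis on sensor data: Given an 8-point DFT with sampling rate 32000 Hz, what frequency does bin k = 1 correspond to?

The frequency of DFT bin k is: f_k = k * f_s / N
f_1 = 1 * 32000 / 8 = 4000 Hz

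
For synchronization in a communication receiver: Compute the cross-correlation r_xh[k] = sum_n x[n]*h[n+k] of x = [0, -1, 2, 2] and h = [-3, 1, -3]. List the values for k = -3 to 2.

Both sequences indexed from 0 and zero outside their support.
Lags with overlap: k = -3 to 2.
  r_xh[-3] = x[3]*h[0] = -6
  r_xh[-2] = x[2]*h[0] + x[3]*h[1] = -4
  r_xh[-1] = x[1]*h[0] + x[2]*h[1] + x[3]*h[2] = -1
  r_xh[0] = x[0]*h[0] + x[1]*h[1] + x[2]*h[2] = -7
  r_xh[1] = x[0]*h[1] + x[1]*h[2] = 3
  r_xh[2] = x[0]*h[2] = 0
r_xh = [-6, -4, -1, -7, 3, 0] (for k = -3, ..., 2)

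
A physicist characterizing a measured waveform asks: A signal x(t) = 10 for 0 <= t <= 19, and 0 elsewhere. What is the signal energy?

Energy = integral of |x(t)|^2 dt over the signal duration
= 10^2 * 19 = 100 * 19 = 1900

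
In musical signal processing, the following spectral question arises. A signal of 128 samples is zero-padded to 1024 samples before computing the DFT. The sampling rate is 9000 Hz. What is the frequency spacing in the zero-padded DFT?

Original DFT: N = 128, resolution = f_s/N = 9000/128 = 1125/16 Hz
Zero-padded DFT: N = 1024, resolution = f_s/N = 9000/1024 = 1125/128 Hz
Zero-padding interpolates the spectrum (finer frequency grid)
but does NOT improve the true spectral resolution (ability to resolve close frequencies).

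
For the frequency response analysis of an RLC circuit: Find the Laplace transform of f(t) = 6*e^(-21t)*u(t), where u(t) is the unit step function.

Standard Laplace transform pair:
e^(-at)*u(t) <-> 1/(s+a)
With a = 21: L{6*e^(-21t)*u(t)} = 6/(s+21), ROC: Re(s) > -21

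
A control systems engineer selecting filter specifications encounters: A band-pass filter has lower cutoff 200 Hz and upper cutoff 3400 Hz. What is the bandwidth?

Bandwidth = f_high - f_low
= 3400 Hz - 200 Hz = 3200 Hz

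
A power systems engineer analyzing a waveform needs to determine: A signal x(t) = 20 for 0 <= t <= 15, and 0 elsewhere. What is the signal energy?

Energy = integral of |x(t)|^2 dt over the signal duration
= 20^2 * 15 = 400 * 15 = 6000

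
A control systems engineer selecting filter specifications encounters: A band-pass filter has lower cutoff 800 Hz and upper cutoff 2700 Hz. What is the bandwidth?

Bandwidth = f_high - f_low
= 2700 Hz - 800 Hz = 1900 Hz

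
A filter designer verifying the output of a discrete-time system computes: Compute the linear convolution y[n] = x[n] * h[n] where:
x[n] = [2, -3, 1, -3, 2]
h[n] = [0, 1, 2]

y[n] = sum_k x[k]*h[n-k]. Output length = len(x) + len(h) - 1 = 5 + 3 - 1 = 7.
y[0] = 2*0 = 0
y[1] = -3*0 + 2*1 = 2
y[2] = 1*0 + -3*1 + 2*2 = 1
y[3] = -3*0 + 1*1 + -3*2 = -5
y[4] = 2*0 + -3*1 + 1*2 = -1
y[5] = 2*1 + -3*2 = -4
y[6] = 2*2 = 4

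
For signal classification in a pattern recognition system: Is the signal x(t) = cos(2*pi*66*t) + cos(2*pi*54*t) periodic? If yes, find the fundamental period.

f1 = 66 Hz, f2 = 54 Hz
Period T1 = 1/66, T2 = 1/54
Ratio T1/T2 = 54/66, which is rational.
The signal is periodic with fundamental period T = 1/GCD(66,54) = 1/6 s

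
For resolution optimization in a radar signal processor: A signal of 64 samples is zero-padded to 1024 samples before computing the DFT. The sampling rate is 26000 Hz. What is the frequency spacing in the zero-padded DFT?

Original DFT: N = 64, resolution = f_s/N = 26000/64 = 1625/4 Hz
Zero-padded DFT: N = 1024, resolution = f_s/N = 26000/1024 = 1625/64 Hz
Zero-padding interpolates the spectrum (finer frequency grid)
but does NOT improve the true spectral resolution (ability to resolve close frequencies).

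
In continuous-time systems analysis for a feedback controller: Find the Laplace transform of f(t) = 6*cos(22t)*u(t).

Standard pair: cos(wt)*u(t) <-> s/(s^2+w^2)
With w = 22: L{6*cos(22t)*u(t)} = 6s/(s^2+484)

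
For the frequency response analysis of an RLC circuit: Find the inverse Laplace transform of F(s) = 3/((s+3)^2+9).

Standard pair: w/((s+a)^2+w^2) <-> e^(-at)*sin(wt)*u(t)
With a=3, w=3: f(t) = e^(-3t)*sin(3t)*u(t)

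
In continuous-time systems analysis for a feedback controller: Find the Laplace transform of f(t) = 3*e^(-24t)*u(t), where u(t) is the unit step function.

Standard Laplace transform pair:
e^(-at)*u(t) <-> 1/(s+a)
With a = 24: L{3*e^(-24t)*u(t)} = 3/(s+24), ROC: Re(s) > -24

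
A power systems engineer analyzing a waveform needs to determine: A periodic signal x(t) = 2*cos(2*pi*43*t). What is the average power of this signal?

Average power of A*cos(wt) is A^2/2.
P = 2^2 / 2 = 4/2 = 2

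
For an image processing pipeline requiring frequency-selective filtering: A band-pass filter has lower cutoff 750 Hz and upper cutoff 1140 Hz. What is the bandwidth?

Bandwidth = f_high - f_low
= 1140 Hz - 750 Hz = 390 Hz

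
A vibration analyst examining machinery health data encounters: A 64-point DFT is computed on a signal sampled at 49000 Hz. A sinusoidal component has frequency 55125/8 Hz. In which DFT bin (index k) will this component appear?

DFT frequency resolution = f_s/N = 49000/64 = 6125/8 Hz
Bin index k = f_signal / resolution = 55125/8 / 6125/8 = 9
The signal frequency 55125/8 Hz falls in DFT bin k = 9.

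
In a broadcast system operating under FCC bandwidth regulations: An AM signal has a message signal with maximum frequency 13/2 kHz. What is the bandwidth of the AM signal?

In AM (double-sideband), the bandwidth is twice the message frequency.
BW = 2 * f_m = 2 * 13/2 kHz = 13 kHz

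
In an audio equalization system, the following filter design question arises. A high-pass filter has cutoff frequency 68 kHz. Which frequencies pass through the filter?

A high-pass filter passes all frequencies above the cutoff frequency 68 kHz and attenuates lower frequencies.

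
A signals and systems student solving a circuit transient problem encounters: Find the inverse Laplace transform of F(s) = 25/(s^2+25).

Standard pair: w/(s^2+w^2) <-> sin(wt)*u(t)
Recognize w^2 = 25, so w = 5; numerator 25 = 5*5.
f(t) = 5*sin(5t)*u(t)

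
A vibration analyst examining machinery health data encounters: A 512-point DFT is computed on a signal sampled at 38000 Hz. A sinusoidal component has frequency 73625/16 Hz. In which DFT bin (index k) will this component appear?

DFT frequency resolution = f_s/N = 38000/512 = 2375/32 Hz
Bin index k = f_signal / resolution = 73625/16 / 2375/32 = 62
The signal frequency 73625/16 Hz falls in DFT bin k = 62.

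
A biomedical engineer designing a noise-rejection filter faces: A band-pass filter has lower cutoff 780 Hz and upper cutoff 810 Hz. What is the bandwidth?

Bandwidth = f_high - f_low
= 810 Hz - 780 Hz = 30 Hz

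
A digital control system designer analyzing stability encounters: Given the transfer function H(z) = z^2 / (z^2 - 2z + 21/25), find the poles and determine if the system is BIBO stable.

Poles are roots of the denominator: z^2 - 2z + 21/25 = 0.
Quadratic formula: z = [-(-2) +/- sqrt((-2)^2 - 4*(21/25))] / 2
Discriminant = 4 - 84/25 = 16/25; sqrt = 4/5.
z = (2 +/- 4/5) / 2 => z = 7/5 or z = 3/5.
|p1| = 7/5, |p2| = 3/5.
For BIBO stability, all poles must lie inside the unit circle (|p| < 1).
System is UNSTABLE since at least one |p| >= 1.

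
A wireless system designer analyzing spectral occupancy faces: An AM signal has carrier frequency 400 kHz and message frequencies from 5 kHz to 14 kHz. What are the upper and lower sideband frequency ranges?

Upper sideband (USB) = fc + [fm_low, fm_high] = 400 + [5, 14] = [405, 414] kHz
Lower sideband (LSB) = fc - [fm_high, fm_low] = 400 - [14, 5] = [386, 395] kHz
Total occupied spectrum: 386 kHz to 414 kHz (plus carrier at 400 kHz)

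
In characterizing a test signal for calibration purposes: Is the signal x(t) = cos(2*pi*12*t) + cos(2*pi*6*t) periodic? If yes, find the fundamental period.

f1 = 12 Hz, f2 = 6 Hz
Period T1 = 1/12, T2 = 1/6
Ratio T1/T2 = 6/12, which is rational.
The signal is periodic with fundamental period T = 1/GCD(12,6) = 1/6 s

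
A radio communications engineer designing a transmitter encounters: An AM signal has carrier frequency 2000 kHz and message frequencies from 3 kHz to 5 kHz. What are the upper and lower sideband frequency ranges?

Upper sideband (USB) = fc + [fm_low, fm_high] = 2000 + [3, 5] = [2003, 2005] kHz
Lower sideband (LSB) = fc - [fm_high, fm_low] = 2000 - [5, 3] = [1995, 1997] kHz
Total occupied spectrum: 1995 kHz to 2005 kHz (plus carrier at 2000 kHz)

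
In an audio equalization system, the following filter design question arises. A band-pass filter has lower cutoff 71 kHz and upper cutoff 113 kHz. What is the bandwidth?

Bandwidth = f_high - f_low
= 113 kHz - 71 kHz = 42 kHz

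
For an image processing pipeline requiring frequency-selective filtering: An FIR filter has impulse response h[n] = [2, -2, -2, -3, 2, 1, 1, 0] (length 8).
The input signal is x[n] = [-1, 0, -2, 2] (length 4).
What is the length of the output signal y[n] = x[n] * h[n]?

For linear convolution, the output length is:
len(y) = len(x) + len(h) - 1 = 4 + 8 - 1 = 11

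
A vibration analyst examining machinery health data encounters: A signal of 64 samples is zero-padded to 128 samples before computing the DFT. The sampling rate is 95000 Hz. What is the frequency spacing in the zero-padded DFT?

Original DFT: N = 64, resolution = f_s/N = 95000/64 = 11875/8 Hz
Zero-padded DFT: N = 128, resolution = f_s/N = 95000/128 = 11875/16 Hz
Zero-padding interpolates the spectrum (finer frequency grid)
but does NOT improve the true spectral resolution (ability to resolve close frequencies).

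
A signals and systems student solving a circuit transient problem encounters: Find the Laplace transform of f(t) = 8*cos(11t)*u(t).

Standard pair: cos(wt)*u(t) <-> s/(s^2+w^2)
With w = 11: L{8*cos(11t)*u(t)} = 8s/(s^2+121)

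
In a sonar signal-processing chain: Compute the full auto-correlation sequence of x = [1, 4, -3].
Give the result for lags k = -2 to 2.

r_xx[k] = sum_m x[m]*x[m+k], indexed from 0, for k = -2 to 2:
  r_xx[-2] = x[2]*x[0] = -3
  r_xx[-1] = x[1]*x[0] + x[2]*x[1] = -8
  r_xx[0] = x[0]*x[0] + x[1]*x[1] + x[2]*x[2] = 26
  r_xx[1] = x[0]*x[1] + x[1]*x[2] = -8
  r_xx[2] = x[0]*x[2] = -3
r_xx = [-3, -8, 26, -8, -3]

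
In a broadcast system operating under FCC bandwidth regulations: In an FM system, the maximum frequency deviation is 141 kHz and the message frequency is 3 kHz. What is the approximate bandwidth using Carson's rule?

Carson's rule: BW = 2*(delta_f + f_m)
= 2*(141 + 3) kHz = 288 kHz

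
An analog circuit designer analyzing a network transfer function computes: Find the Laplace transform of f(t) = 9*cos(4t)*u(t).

Standard pair: cos(wt)*u(t) <-> s/(s^2+w^2)
With w = 4: L{9*cos(4t)*u(t)} = 9s/(s^2+16)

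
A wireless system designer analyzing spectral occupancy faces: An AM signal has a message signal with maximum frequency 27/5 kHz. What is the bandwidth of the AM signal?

In AM (double-sideband), the bandwidth is twice the message frequency.
BW = 2 * f_m = 2 * 27/5 kHz = 54/5 kHz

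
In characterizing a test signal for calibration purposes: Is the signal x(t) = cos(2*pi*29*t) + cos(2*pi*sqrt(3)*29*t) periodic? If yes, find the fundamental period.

f1 = 29 Hz, f2 = 29*sqrt(3) Hz
Ratio f2/f1 = sqrt(3), which is irrational.
Since the frequency ratio is irrational, no common period exists.
The signal is not periodic.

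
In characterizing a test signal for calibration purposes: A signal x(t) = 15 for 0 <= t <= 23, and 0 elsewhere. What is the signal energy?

Energy = integral of |x(t)|^2 dt over the signal duration
= 15^2 * 23 = 225 * 23 = 5175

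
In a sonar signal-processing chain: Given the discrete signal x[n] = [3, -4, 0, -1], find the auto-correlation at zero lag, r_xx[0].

The auto-correlation at zero lag r_xx[0] equals the signal energy.
r_xx[0] = sum of x[n]^2 = 3^2 + (-4)^2 + 0^2 + (-1)^2
= 9 + 16 + 0 + 1 = 26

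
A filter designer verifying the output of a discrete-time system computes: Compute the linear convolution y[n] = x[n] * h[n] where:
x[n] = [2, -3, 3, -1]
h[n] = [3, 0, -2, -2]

y[n] = sum_k x[k]*h[n-k]. Output length = len(x) + len(h) - 1 = 4 + 4 - 1 = 7.
y[0] = 2*3 = 6
y[1] = -3*3 + 2*0 = -9
y[2] = 3*3 + -3*0 + 2*-2 = 5
y[3] = -1*3 + 3*0 + -3*-2 + 2*-2 = -1
y[4] = -1*0 + 3*-2 + -3*-2 = 0
y[5] = -1*-2 + 3*-2 = -4
y[6] = -1*-2 = 2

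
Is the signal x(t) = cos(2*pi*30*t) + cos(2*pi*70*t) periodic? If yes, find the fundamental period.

f1 = 30 Hz, f2 = 70 Hz
Period T1 = 1/30, T2 = 1/70
Ratio T1/T2 = 70/30, which is rational.
The signal is periodic with fundamental period T = 1/GCD(30,70) = 1/10 s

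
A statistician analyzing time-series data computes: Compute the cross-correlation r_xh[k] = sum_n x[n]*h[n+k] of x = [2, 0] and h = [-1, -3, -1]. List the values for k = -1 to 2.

Both sequences indexed from 0 and zero outside their support.
Lags with overlap: k = -1 to 2.
  r_xh[-1] = x[1]*h[0] = 0
  r_xh[0] = x[0]*h[0] + x[1]*h[1] = -2
  r_xh[1] = x[0]*h[1] + x[1]*h[2] = -6
  r_xh[2] = x[0]*h[2] = -2
r_xh = [0, -2, -6, -2] (for k = -1, ..., 2)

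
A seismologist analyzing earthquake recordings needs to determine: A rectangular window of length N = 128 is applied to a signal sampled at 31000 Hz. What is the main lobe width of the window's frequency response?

For a rectangular window of length N,
the main lobe width in frequency is 2*f_s/N.
= 2*31000/128 = 3875/8 Hz
This determines the minimum frequency separation for resolving two sinusoids.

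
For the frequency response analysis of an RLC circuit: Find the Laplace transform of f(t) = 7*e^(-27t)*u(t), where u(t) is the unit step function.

Standard Laplace transform pair:
e^(-at)*u(t) <-> 1/(s+a)
With a = 27: L{7*e^(-27t)*u(t)} = 7/(s+27), ROC: Re(s) > -27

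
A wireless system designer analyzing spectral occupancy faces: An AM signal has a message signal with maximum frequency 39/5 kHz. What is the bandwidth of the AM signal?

In AM (double-sideband), the bandwidth is twice the message frequency.
BW = 2 * f_m = 2 * 39/5 kHz = 78/5 kHz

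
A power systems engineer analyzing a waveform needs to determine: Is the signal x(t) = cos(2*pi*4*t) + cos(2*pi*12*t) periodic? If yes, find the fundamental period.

f1 = 4 Hz, f2 = 12 Hz
Period T1 = 1/4, T2 = 1/12
Ratio T1/T2 = 12/4, which is rational.
The signal is periodic with fundamental period T = 1/GCD(4,12) = 1/4 s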